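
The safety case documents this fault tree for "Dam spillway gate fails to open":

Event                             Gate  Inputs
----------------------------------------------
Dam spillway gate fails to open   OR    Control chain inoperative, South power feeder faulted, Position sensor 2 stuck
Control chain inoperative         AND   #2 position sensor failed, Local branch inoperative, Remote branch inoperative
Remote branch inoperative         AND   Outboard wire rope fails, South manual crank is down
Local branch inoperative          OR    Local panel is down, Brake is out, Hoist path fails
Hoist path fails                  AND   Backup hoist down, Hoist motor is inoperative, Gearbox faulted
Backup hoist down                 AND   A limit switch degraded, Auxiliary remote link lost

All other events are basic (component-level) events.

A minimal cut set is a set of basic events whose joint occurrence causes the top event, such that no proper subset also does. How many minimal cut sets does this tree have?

Backup hoist down [AND]: one cut set from each child combined → 1 × 1 = 1 cut set(s).
Hoist path fails [AND]: one cut set from each child combined → 1 × 1 × 1 = 1 cut set(s).
Local branch inoperative [OR]: union of children's cut sets → 3 cut set(s).
Remote branch inoperative [AND]: one cut set from each child combined → 1 × 1 = 1 cut set(s).
Control chain inoperative [AND]: one cut set from each child combined → 1 × 3 × 1 = 3 cut set(s).
Dam spillway gate fails to open [OR]: union of children's cut sets → 5 cut set(s).
Minimal cut sets: {#2 position sensor failed, Local panel is down, Outboard wire rope fails, South manual crank is down}; {#2 position sensor failed, Brake is out, Outboard wire rope fails, South manual crank is down}; {#2 position sensor failed, A limit switch degraded, Auxiliary remote link lost, Gearbox faulted, Hoist motor is inoperative, Outboard wire rope fails, South manual crank is down}; {South power feeder faulted}; {Position sensor 2 stuck}.

5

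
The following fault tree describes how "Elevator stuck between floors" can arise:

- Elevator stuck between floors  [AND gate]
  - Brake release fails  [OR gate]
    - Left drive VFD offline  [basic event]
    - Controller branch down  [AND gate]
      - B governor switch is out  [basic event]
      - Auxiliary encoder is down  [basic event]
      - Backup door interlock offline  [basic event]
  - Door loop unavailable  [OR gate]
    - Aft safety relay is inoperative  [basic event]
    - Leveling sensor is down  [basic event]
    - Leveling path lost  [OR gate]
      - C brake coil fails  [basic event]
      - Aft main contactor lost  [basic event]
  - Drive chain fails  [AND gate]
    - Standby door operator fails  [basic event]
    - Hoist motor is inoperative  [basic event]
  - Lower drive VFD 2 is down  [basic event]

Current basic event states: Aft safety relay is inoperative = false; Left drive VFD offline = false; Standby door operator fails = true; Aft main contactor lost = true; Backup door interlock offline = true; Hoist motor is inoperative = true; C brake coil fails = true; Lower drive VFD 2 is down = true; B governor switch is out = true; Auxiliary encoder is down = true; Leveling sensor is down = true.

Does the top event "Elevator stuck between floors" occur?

Controller branch down [AND]: B governor switch is out=occurs, Auxiliary encoder is down=occurs, Backup door interlock offline=occurs → all inputs occur → occurs.
Brake release fails [OR]: Left drive VFD offline=not, Controller branch down=occurs → at least one input occurs → occurs.
Leveling path lost [OR]: C brake coil fails=occurs, Aft main contactor lost=occurs → at least one input occurs → occurs.
Door loop unavailable [OR]: Aft safety relay is inoperative=not, Leveling sensor is down=occurs, Leveling path lost=occurs → at least one input occurs → occurs.
Drive chain fails [AND]: Standby door operator fails=occurs, Hoist motor is inoperative=occurs → all inputs occur → occurs.
Elevator stuck between floors [AND]: Brake release fails=occurs, Door loop unavailable=occurs, Drive chain fails=occurs, Lower drive VFD 2 is down=occurs → all inputs occur → occurs.

Yes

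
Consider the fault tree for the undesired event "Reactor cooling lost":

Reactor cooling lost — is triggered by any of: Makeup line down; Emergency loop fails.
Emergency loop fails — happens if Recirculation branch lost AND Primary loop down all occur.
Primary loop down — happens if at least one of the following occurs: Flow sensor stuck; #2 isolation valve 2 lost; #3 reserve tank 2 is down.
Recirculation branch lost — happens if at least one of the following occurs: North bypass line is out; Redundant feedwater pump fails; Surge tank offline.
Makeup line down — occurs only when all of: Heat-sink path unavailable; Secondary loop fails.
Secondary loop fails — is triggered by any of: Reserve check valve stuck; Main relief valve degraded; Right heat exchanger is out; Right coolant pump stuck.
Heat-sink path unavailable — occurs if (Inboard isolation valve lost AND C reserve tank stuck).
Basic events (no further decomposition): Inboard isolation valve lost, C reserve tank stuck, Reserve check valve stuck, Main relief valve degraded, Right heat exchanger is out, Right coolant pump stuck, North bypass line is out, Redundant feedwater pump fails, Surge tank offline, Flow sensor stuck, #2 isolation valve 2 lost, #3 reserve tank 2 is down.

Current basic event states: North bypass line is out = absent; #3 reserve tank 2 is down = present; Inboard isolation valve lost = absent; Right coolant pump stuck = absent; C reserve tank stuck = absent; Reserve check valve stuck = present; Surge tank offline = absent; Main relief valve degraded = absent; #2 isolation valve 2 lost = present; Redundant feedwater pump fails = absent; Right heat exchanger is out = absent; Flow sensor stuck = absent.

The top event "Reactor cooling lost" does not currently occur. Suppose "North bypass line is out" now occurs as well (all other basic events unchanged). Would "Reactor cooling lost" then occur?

Counterfactual: set "North bypass line is out" to occurred.
Heat-sink path unavailable [AND]: Inboard isolation valve lost=not, C reserve tank stuck=not → not all inputs occur → does not occur.
Secondary loop fails [OR]: Reserve check valve stuck=occurs, Main relief valve degraded=not, Right heat exchanger is out=not, Right coolant pump stuck=not → at least one input occurs → occurs.
Makeup line down [AND]: Heat-sink path unavailable=not, Secondary loop fails=occurs → not all inputs occur → does not occur.
Recirculation branch lost [OR]: North bypass line is out=occurs, Redundant feedwater pump fails=not, Surge tank offline=not → at least one input occurs → occurs.
Primary loop down [OR]: Flow sensor stuck=not, #2 isolation valve 2 lost=occurs, #3 reserve tank 2 is down=occurs → at least one input occurs → occurs.
Emergency loop fails [AND]: Recirculation branch lost=occurs, Primary loop down=occurs → all inputs occur → occurs.
Reactor cooling lost [OR]: Makeup line down=not, Emergency loop fails=occurs → at least one input occurs → occurs.

Yes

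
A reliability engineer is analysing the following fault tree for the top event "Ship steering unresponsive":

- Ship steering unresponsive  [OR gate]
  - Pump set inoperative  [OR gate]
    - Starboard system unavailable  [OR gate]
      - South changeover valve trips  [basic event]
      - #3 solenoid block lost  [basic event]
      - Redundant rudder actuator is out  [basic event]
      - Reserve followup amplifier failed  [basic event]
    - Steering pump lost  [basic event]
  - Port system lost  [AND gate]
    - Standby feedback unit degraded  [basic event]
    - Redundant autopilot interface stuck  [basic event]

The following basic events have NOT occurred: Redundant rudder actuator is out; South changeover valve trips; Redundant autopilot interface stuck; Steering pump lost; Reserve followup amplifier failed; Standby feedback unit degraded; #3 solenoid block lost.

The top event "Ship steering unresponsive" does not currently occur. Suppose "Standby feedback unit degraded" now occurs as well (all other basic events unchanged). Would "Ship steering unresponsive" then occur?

No

Counterfactual: set "Standby feedback unit degraded" to occurred.
Starboard system unavailable [OR]: South changeover valve trips=not, #3 solenoid block lost=not, Redundant rudder actuator is out=not, Reserve followup amplifier failed=not → no input occurs → does not occur.
Pump set inoperative [OR]: Starboard system unavailable=not, Steering pump lost=not → no input occurs → does not occur.
Port system lost [AND]: Standby feedback unit degraded=occurs, Redundant autopilot interface stuck=not → not all inputs occur → does not occur.
Ship steering unresponsive [OR]: Pump set inoperative=not, Port system lost=not → no input occurs → does not occur.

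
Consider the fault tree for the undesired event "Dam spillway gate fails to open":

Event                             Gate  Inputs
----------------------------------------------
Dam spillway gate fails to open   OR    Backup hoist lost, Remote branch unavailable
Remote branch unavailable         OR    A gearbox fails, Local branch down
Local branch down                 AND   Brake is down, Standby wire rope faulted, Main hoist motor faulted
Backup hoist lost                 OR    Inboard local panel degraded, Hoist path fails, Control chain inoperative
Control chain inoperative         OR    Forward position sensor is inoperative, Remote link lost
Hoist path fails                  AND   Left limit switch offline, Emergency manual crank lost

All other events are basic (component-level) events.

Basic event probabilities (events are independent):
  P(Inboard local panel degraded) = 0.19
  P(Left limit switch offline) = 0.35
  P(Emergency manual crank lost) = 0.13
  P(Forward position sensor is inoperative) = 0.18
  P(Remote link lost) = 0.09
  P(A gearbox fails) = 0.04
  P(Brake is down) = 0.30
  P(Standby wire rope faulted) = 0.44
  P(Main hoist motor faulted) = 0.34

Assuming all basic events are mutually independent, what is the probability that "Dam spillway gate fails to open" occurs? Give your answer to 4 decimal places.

0.4710

P(Hoist path fails) [AND] = 0.35 × 0.13 = 0.045500
P(Control chain inoperative) [OR] = 1 − (1−0.18) × (1−0.09) = 0.253800
P(Backup hoist lost) [OR] = 1 − (1−0.19) × (1−0.045500) × (1−0.253800) = 0.423079
P(Local branch down) [AND] = 0.30 × 0.44 × 0.34 = 0.044880
P(Remote branch unavailable) [OR] = 1 − (1−0.04) × (1−0.044880) = 0.083085
P(Dam spillway gate fails to open) [OR] = 1 − (1−0.423079) × (1−0.083085) = 0.471012
Rounded to 4 decimal places: P(Dam spillway gate fails to open) ≈ 0.4710.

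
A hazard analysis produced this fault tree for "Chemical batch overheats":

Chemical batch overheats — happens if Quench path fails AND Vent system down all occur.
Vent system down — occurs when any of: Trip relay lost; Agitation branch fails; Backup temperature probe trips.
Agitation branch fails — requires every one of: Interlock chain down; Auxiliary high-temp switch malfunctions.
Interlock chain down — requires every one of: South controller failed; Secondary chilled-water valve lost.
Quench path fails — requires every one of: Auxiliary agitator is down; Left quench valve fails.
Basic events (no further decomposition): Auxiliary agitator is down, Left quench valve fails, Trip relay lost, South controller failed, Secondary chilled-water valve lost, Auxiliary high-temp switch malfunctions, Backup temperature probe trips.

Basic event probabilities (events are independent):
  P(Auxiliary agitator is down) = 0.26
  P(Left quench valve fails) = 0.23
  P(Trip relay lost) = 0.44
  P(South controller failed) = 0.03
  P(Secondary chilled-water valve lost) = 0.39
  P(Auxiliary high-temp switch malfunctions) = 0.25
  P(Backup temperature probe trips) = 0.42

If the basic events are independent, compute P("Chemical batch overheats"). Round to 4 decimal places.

0.0404

P(Quench path fails) [AND] = 0.26 × 0.23 = 0.059800
P(Interlock chain down) [AND] = 0.03 × 0.39 = 0.011700
P(Agitation branch fails) [AND] = 0.011700 × 0.25 = 0.002925
P(Vent system down) [OR] = 1 − (1−0.44) × (1−0.002925) × (1−0.42) = 0.676150
P(Chemical batch overheats) [AND] = 0.059800 × 0.676150 = 0.040434
Rounded to 4 decimal places: P(Chemical batch overheats) ≈ 0.0404.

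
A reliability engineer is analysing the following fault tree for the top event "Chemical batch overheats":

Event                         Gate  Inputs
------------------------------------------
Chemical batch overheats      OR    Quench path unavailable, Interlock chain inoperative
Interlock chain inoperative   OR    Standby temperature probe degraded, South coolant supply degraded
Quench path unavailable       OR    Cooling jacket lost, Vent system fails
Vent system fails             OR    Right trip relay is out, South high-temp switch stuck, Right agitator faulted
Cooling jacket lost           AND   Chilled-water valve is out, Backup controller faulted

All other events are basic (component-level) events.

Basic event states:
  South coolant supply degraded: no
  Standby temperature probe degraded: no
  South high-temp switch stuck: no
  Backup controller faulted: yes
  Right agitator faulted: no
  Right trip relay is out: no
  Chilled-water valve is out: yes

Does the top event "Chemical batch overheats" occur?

Yes

Cooling jacket lost [AND]: Chilled-water valve is out=occurs, Backup controller faulted=occurs → all inputs occur → occurs.
Vent system fails [OR]: Right trip relay is out=not, South high-temp switch stuck=not, Right agitator faulted=not → no input occurs → does not occur.
Quench path unavailable [OR]: Cooling jacket lost=occurs, Vent system fails=not → at least one input occurs → occurs.
Interlock chain inoperative [OR]: Standby temperature probe degraded=not, South coolant supply degraded=not → no input occurs → does not occur.
Chemical batch overheats [OR]: Quench path unavailable=occurs, Interlock chain inoperative=not → at least one input occurs → occurs.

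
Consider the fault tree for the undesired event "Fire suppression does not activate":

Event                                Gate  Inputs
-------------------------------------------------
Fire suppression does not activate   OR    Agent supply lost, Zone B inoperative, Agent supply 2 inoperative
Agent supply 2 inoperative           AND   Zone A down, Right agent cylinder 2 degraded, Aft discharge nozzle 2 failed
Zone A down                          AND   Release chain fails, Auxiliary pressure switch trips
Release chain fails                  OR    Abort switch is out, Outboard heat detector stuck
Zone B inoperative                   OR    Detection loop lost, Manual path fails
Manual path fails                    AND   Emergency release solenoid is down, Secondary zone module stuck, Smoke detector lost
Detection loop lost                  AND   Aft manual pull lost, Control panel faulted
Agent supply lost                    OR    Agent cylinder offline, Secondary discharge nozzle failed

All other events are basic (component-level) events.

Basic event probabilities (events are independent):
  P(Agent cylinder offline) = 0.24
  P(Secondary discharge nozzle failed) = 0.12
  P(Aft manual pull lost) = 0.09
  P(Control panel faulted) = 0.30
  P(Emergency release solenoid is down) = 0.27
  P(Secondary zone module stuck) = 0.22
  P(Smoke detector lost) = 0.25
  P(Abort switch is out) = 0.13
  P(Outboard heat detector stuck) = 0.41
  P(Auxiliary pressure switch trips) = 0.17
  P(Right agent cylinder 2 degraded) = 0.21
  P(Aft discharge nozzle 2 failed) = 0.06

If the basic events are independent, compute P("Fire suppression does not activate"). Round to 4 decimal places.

0.3596

P(Agent supply lost) [OR] = 1 − (1−0.24) × (1−0.12) = 0.331200
P(Detection loop lost) [AND] = 0.09 × 0.30 = 0.027000
P(Manual path fails) [AND] = 0.27 × 0.22 × 0.25 = 0.014850
P(Zone B inoperative) [OR] = 1 − (1−0.027000) × (1−0.014850) = 0.041449
P(Release chain fails) [OR] = 1 − (1−0.13) × (1−0.41) = 0.486700
P(Zone A down) [AND] = 0.486700 × 0.17 = 0.082739
P(Agent supply 2 inoperative) [AND] = 0.082739 × 0.21 × 0.06 = 0.001043
P(Fire suppression does not activate) [OR] = 1 − (1−0.331200) × (1−0.041449) × (1−0.001043) = 0.359590
Rounded to 4 decimal places: P(Fire suppression does not activate) ≈ 0.3596.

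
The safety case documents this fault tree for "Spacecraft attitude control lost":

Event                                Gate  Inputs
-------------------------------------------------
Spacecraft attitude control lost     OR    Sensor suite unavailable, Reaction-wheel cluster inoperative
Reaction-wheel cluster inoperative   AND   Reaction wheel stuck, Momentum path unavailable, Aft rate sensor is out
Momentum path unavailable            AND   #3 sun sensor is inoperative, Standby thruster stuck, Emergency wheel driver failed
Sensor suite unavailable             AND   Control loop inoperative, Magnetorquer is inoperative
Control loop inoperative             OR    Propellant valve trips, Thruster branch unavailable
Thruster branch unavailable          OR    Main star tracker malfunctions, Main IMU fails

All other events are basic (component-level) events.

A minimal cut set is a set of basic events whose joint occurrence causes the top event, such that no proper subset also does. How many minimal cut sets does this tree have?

Thruster branch unavailable [OR]: union of children's cut sets → 2 cut set(s).
Control loop inoperative [OR]: union of children's cut sets → 3 cut set(s).
Sensor suite unavailable [AND]: one cut set from each child combined → 3 × 1 = 3 cut set(s).
Momentum path unavailable [AND]: one cut set from each child combined → 1 × 1 × 1 = 1 cut set(s).
Reaction-wheel cluster inoperative [AND]: one cut set from each child combined → 1 × 1 × 1 = 1 cut set(s).
Spacecraft attitude control lost [OR]: union of children's cut sets → 4 cut set(s).
Minimal cut sets: {Magnetorquer is inoperative, Propellant valve trips}; {Magnetorquer is inoperative, Main star tracker malfunctions}; {Magnetorquer is inoperative, Main IMU fails}; {#3 sun sensor is inoperative, Aft rate sensor is out, Emergency wheel driver failed, Reaction wheel stuck, Standby thruster stuck}.

4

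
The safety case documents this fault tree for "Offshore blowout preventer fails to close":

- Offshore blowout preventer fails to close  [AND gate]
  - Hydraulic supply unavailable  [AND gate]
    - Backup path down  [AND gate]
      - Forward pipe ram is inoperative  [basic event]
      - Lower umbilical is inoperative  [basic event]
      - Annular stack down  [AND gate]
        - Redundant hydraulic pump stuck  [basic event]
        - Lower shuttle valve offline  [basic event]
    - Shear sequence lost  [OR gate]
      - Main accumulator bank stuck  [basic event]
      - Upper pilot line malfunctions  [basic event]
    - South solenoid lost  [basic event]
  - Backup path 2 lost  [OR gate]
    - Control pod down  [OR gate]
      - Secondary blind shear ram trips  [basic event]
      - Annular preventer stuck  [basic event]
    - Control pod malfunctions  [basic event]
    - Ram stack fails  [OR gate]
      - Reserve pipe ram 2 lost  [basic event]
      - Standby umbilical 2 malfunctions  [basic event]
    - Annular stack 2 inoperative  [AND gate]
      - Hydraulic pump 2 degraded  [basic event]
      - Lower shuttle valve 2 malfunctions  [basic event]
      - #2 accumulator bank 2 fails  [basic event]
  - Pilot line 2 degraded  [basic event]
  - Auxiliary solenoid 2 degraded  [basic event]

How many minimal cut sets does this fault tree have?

12

Annular stack down [AND]: one cut set from each child combined → 1 × 1 = 1 cut set(s).
Backup path down [AND]: one cut set from each child combined → 1 × 1 × 1 = 1 cut set(s).
Shear sequence lost [OR]: union of children's cut sets → 2 cut set(s).
Hydraulic supply unavailable [AND]: one cut set from each child combined → 1 × 2 × 1 = 2 cut set(s).
Control pod down [OR]: union of children's cut sets → 2 cut set(s).
Ram stack fails [OR]: union of children's cut sets → 2 cut set(s).
Annular stack 2 inoperative [AND]: one cut set from each child combined → 1 × 1 × 1 = 1 cut set(s).
Backup path 2 lost [OR]: union of children's cut sets → 6 cut set(s).
Offshore blowout preventer fails to close [AND]: one cut set from each child combined → 2 × 6 × 1 × 1 = 12 cut set(s).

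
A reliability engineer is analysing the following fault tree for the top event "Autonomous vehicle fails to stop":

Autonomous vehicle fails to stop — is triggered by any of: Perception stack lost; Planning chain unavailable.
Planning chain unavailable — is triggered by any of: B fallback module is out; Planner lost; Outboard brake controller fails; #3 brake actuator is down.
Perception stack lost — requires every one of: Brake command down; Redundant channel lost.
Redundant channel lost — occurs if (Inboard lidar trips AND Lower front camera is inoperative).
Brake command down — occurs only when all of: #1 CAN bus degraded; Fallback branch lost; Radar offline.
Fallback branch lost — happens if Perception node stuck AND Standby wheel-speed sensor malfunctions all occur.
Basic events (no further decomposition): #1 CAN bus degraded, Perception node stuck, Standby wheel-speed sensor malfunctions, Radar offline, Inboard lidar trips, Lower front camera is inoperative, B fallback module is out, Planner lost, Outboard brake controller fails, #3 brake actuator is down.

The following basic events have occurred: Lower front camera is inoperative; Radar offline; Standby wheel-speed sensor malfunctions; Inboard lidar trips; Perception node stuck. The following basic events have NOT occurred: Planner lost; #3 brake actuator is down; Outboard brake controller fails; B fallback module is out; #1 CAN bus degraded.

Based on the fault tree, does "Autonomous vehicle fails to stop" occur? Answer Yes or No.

Fallback branch lost [AND]: Perception node stuck=occurs, Standby wheel-speed sensor malfunctions=occurs → all inputs occur → occurs.
Brake command down [AND]: #1 CAN bus degraded=not, Fallback branch lost=occurs, Radar offline=occurs → not all inputs occur → does not occur.
Redundant channel lost [AND]: Inboard lidar trips=occurs, Lower front camera is inoperative=occurs → all inputs occur → occurs.
Perception stack lost [AND]: Brake command down=not, Redundant channel lost=occurs → not all inputs occur → does not occur.
Planning chain unavailable [OR]: B fallback module is out=not, Planner lost=not, Outboard brake controller fails=not, #3 brake actuator is down=not → no input occurs → does not occur.
Autonomous vehicle fails to stop [OR]: Perception stack lost=not, Planning chain unavailable=not → no input occurs → does not occur.

No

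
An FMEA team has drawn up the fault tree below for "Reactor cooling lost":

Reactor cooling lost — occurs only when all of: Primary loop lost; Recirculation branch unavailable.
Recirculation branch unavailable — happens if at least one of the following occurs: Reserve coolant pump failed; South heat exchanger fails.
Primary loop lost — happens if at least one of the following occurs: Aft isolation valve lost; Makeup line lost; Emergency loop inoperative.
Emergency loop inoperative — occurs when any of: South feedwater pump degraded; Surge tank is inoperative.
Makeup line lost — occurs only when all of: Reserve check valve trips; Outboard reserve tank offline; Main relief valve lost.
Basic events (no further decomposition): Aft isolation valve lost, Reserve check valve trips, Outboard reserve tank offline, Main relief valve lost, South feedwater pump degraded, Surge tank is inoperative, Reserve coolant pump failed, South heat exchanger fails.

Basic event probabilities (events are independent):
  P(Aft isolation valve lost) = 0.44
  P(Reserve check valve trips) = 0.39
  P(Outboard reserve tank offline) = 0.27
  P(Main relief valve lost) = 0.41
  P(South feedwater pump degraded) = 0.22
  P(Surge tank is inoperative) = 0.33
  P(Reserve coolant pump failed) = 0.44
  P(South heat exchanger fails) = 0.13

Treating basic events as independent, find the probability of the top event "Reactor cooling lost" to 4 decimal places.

P(Makeup line lost) [AND] = 0.39 × 0.27 × 0.41 = 0.043173
P(Emergency loop inoperative) [OR] = 1 − (1−0.22) × (1−0.33) = 0.477400
P(Primary loop lost) [OR] = 1 − (1−0.44) × (1−0.043173) × (1−0.477400) = 0.719979
P(Recirculation branch unavailable) [OR] = 1 − (1−0.44) × (1−0.13) = 0.512800
P(Reactor cooling lost) [AND] = 0.719979 × 0.512800 = 0.369205
Rounded to 4 decimal places: P(Reactor cooling lost) ≈ 0.3692.

0.3692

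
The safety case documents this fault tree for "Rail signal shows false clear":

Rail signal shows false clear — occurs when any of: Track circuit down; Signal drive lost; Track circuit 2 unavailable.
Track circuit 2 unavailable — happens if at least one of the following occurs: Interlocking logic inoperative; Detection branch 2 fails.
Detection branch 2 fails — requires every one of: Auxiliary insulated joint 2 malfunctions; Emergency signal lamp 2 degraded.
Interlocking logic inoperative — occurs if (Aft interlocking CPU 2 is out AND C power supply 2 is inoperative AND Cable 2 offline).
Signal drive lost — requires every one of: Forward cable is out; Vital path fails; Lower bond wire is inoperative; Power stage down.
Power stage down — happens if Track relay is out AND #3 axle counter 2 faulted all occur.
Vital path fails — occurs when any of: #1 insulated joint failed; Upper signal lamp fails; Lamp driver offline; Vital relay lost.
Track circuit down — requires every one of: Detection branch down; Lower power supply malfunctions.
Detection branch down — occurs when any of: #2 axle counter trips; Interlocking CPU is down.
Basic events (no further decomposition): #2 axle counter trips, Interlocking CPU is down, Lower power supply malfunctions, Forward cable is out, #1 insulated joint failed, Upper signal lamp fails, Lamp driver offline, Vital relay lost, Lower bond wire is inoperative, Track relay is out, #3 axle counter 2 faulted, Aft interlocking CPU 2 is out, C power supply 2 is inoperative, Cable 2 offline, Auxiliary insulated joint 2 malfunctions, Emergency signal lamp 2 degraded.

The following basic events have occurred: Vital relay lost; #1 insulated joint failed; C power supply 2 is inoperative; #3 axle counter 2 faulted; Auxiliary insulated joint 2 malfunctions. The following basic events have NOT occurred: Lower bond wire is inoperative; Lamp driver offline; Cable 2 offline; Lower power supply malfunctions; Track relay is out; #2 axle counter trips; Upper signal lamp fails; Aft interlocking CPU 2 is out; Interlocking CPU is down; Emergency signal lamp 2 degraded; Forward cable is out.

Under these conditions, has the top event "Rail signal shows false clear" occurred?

Detection branch down [OR]: #2 axle counter trips=not, Interlocking CPU is down=not → no input occurs → does not occur.
Track circuit down [AND]: Detection branch down=not, Lower power supply malfunctions=not → not all inputs occur → does not occur.
Vital path fails [OR]: #1 insulated joint failed=occurs, Upper signal lamp fails=not, Lamp driver offline=not, Vital relay lost=occurs → at least one input occurs → occurs.
Power stage down [AND]: Track relay is out=not, #3 axle counter 2 faulted=occurs → not all inputs occur → does not occur.
Signal drive lost [AND]: Forward cable is out=not, Vital path fails=occurs, Lower bond wire is inoperative=not, Power stage down=not → not all inputs occur → does not occur.
Interlocking logic inoperative [AND]: Aft interlocking CPU 2 is out=not, C power supply 2 is inoperative=occurs, Cable 2 offline=not → not all inputs occur → does not occur.
Detection branch 2 fails [AND]: Auxiliary insulated joint 2 malfunctions=occurs, Emergency signal lamp 2 degraded=not → not all inputs occur → does not occur.
Track circuit 2 unavailable [OR]: Interlocking logic inoperative=not, Detection branch 2 fails=not → no input occurs → does not occur.
Rail signal shows false clear [OR]: Track circuit down=not, Signal drive lost=not, Track circuit 2 unavailable=not → no input occurs → does not occur.

No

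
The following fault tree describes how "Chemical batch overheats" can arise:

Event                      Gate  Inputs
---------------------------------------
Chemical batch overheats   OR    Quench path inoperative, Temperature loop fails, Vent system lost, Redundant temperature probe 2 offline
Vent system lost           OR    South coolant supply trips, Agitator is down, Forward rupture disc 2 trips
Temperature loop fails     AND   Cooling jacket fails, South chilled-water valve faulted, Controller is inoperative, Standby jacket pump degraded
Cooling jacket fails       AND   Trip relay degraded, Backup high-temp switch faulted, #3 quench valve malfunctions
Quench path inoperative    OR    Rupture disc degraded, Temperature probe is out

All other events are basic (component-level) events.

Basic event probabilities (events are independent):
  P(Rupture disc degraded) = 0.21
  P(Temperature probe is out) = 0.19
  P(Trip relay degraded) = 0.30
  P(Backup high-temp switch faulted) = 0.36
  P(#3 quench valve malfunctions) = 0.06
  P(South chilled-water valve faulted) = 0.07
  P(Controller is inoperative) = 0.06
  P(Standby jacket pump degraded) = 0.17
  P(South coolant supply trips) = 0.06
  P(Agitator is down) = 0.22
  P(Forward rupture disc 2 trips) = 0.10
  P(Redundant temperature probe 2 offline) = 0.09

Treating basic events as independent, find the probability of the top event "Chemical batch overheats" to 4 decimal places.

0.6157

P(Quench path inoperative) [OR] = 1 − (1−0.21) × (1−0.19) = 0.360100
P(Cooling jacket fails) [AND] = 0.30 × 0.36 × 0.06 = 0.006480
P(Temperature loop fails) [AND] = 0.006480 × 0.07 × 0.06 × 0.17 = 0.000005
P(Vent system lost) [OR] = 1 − (1−0.06) × (1−0.22) × (1−0.10) = 0.340120
P(Chemical batch overheats) [OR] = 1 − (1−0.360100) × (1−0.000005) × (1−0.340120) × (1−0.09) = 0.615748
Rounded to 4 decimal places: P(Chemical batch overheats) ≈ 0.6157.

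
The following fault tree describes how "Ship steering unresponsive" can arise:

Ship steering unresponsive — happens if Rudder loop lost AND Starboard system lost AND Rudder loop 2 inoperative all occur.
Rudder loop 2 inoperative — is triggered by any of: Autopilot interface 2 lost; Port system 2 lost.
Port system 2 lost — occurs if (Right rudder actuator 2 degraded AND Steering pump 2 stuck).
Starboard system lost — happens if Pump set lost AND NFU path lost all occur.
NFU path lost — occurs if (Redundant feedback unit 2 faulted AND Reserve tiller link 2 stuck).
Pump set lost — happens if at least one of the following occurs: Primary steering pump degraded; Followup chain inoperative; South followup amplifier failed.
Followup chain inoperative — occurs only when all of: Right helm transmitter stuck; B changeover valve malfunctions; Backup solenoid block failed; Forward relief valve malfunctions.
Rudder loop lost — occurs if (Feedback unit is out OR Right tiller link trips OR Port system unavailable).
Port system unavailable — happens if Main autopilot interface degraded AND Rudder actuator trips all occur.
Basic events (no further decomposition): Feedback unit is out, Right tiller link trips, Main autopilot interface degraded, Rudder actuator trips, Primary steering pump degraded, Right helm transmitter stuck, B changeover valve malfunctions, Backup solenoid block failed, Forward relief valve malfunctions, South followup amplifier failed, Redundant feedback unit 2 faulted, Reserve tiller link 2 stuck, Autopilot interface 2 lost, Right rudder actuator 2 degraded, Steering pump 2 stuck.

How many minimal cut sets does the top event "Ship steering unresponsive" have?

18

Port system unavailable [AND]: one cut set from each child combined → 1 × 1 = 1 cut set(s).
Rudder loop lost [OR]: union of children's cut sets → 3 cut set(s).
Followup chain inoperative [AND]: one cut set from each child combined → 1 × 1 × 1 × 1 = 1 cut set(s).
Pump set lost [OR]: union of children's cut sets → 3 cut set(s).
NFU path lost [AND]: one cut set from each child combined → 1 × 1 = 1 cut set(s).
Starboard system lost [AND]: one cut set from each child combined → 3 × 1 = 3 cut set(s).
Port system 2 lost [AND]: one cut set from each child combined → 1 × 1 = 1 cut set(s).
Rudder loop 2 inoperative [OR]: union of children's cut sets → 2 cut set(s).
Ship steering unresponsive [AND]: one cut set from each child combined → 3 × 3 × 2 = 18 cut set(s).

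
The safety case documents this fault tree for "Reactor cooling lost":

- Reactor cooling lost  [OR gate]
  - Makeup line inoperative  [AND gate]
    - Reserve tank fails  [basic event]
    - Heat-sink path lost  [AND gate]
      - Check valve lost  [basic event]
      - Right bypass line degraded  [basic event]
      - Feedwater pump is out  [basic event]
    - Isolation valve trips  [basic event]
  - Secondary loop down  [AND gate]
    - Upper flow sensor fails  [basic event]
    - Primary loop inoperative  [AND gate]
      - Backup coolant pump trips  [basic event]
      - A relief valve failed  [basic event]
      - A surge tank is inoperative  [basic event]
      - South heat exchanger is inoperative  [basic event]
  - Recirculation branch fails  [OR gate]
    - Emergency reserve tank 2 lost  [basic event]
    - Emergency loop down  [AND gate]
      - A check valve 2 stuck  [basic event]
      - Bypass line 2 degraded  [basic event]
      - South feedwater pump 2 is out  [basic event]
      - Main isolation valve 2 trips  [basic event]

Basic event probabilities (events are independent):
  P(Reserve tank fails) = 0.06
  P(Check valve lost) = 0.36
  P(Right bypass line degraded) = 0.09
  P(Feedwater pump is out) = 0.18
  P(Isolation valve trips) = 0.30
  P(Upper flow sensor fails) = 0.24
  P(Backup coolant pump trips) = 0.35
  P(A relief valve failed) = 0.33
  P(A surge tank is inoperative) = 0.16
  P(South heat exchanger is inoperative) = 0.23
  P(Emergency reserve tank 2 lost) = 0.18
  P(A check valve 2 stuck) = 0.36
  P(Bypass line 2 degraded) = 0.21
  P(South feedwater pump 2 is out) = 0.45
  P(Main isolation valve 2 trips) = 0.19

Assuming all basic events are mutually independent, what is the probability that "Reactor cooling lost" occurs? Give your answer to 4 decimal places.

0.1862

P(Heat-sink path lost) [AND] = 0.36 × 0.09 × 0.18 = 0.005832
P(Makeup line inoperative) [AND] = 0.06 × 0.005832 × 0.30 = 0.000105
P(Primary loop inoperative) [AND] = 0.35 × 0.33 × 0.16 × 0.23 = 0.004250
P(Secondary loop down) [AND] = 0.24 × 0.004250 = 0.001020
P(Emergency loop down) [AND] = 0.36 × 0.21 × 0.45 × 0.19 = 0.006464
P(Recirculation branch fails) [OR] = 1 − (1−0.18) × (1−0.006464) = 0.185300
P(Reactor cooling lost) [OR] = 1 − (1−0.000105) × (1−0.001020) × (1−0.185300) = 0.186216
Rounded to 4 decimal places: P(Reactor cooling lost) ≈ 0.1862.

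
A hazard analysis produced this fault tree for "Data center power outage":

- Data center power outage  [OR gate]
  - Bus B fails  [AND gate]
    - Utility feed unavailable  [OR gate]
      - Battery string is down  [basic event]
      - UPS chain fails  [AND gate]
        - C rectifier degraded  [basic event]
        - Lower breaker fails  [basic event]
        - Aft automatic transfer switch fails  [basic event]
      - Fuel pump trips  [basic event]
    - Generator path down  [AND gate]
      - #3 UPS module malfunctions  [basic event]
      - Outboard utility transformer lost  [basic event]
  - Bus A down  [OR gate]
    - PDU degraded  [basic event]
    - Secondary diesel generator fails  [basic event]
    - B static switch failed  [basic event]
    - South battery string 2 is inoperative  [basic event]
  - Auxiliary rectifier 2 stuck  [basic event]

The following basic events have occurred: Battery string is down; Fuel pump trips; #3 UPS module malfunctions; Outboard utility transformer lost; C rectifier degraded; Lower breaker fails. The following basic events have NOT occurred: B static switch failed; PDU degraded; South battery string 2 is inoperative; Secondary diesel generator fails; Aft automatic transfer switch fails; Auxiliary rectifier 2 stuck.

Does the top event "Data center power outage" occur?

UPS chain fails [AND]: C rectifier degraded=occurs, Lower breaker fails=occurs, Aft automatic transfer switch fails=not → not all inputs occur → does not occur.
Utility feed unavailable [OR]: Battery string is down=occurs, UPS chain fails=not, Fuel pump trips=occurs → at least one input occurs → occurs.
Generator path down [AND]: #3 UPS module malfunctions=occurs, Outboard utility transformer lost=occurs → all inputs occur → occurs.
Bus B fails [AND]: Utility feed unavailable=occurs, Generator path down=occurs → all inputs occur → occurs.
Bus A down [OR]: PDU degraded=not, Secondary diesel generator fails=not, B static switch failed=not, South battery string 2 is inoperative=not → no input occurs → does not occur.
Data center power outage [OR]: Bus B fails=occurs, Bus A down=not, Auxiliary rectifier 2 stuck=not → at least one input occurs → occurs.

Yes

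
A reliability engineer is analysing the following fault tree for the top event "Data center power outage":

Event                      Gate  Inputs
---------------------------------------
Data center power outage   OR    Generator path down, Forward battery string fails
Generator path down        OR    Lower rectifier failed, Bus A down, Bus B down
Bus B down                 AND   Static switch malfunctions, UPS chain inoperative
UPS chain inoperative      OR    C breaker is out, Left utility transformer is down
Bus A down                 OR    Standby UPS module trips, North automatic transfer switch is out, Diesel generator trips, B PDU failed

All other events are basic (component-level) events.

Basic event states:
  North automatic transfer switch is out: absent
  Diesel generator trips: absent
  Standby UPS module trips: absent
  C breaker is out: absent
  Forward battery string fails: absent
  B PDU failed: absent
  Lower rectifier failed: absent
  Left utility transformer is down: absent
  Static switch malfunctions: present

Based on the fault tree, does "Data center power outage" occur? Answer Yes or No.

No

Bus A down [OR]: Standby UPS module trips=not, North automatic transfer switch is out=not, Diesel generator trips=not, B PDU failed=not → no input occurs → does not occur.
UPS chain inoperative [OR]: C breaker is out=not, Left utility transformer is down=not → no input occurs → does not occur.
Bus B down [AND]: Static switch malfunctions=occurs, UPS chain inoperative=not → not all inputs occur → does not occur.
Generator path down [OR]: Lower rectifier failed=not, Bus A down=not, Bus B down=not → no input occurs → does not occur.
Data center power outage [OR]: Generator path down=not, Forward battery string fails=not → no input occurs → does not occur.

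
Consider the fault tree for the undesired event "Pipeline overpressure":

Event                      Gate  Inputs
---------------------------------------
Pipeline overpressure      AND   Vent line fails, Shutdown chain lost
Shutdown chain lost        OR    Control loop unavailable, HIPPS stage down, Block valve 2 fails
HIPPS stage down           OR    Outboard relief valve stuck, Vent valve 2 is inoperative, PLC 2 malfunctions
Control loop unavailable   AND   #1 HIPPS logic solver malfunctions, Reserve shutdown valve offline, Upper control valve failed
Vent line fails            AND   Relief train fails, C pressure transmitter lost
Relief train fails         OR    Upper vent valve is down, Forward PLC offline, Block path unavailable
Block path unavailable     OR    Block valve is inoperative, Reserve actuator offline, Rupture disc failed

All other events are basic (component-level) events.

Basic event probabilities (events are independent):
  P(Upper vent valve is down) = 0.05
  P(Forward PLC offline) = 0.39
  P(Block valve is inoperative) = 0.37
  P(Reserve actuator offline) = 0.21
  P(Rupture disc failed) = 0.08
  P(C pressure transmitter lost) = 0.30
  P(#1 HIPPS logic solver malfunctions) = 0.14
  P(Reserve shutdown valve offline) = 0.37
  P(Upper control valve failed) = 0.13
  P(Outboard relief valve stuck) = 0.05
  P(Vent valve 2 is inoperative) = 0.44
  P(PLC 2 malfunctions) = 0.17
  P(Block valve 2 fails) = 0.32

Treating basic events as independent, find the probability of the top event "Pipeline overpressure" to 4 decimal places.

P(Block path unavailable) [OR] = 1 − (1−0.37) × (1−0.21) × (1−0.08) = 0.542116
P(Relief train fails) [OR] = 1 − (1−0.05) × (1−0.39) × (1−0.542116) = 0.734656
P(Vent line fails) [AND] = 0.734656 × 0.30 = 0.220397
P(Control loop unavailable) [AND] = 0.14 × 0.37 × 0.13 = 0.006734
P(HIPPS stage down) [OR] = 1 − (1−0.05) × (1−0.44) × (1−0.17) = 0.558440
P(Shutdown chain lost) [OR] = 1 − (1−0.006734) × (1−0.558440) × (1−0.32) = 0.701761
P(Pipeline overpressure) [AND] = 0.220397 × 0.701761 = 0.154666
Rounded to 4 decimal places: P(Pipeline overpressure) ≈ 0.1547.

0.1547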